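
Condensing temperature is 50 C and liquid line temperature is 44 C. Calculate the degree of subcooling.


Subcooling = T_cond - T_liquid
Subcooling = 50 - 44
Subcooling = 6 K

6


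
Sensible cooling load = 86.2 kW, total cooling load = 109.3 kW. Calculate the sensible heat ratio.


SHR = Q_sensible / Q_total
SHR = 86.2 / 109.3
SHR = 0.789

0.789


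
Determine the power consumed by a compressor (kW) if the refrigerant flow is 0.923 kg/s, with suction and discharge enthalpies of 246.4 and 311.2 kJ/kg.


dh = 311.2 - 246.4 = 64.8 kJ/kg
W = m_dot * dh = 0.923 * 64.8 = 59.81 kW

59.81


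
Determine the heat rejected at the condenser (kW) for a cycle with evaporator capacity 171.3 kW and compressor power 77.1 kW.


Q_cond = Q_evap + W
Q_cond = 171.3 + 77.1
Q_cond = 248.4 kW

248.4


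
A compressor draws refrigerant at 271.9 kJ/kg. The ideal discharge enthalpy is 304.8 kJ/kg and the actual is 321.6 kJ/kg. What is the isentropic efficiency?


dh_ideal = 304.8 - 271.9 = 32.9 kJ/kg
dh_actual = 321.6 - 271.9 = 49.7 kJ/kg
eta_s = dh_ideal / dh_actual = 32.9 / 49.7
eta_s = 0.662

0.662


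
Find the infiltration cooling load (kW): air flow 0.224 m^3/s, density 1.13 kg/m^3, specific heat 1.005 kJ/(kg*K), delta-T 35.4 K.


Q = V_dot * rho * cp * dT
Q = 0.224 * 1.13 * 1.005 * 35.4
Q = 9.005 kW

9.005


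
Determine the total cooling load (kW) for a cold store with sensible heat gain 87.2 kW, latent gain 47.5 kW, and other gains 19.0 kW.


Q_total = Q_s + Q_l + Q_misc
Q_total = 87.2 + 47.5 + 19.0
Q_total = 153.7 kW

153.7


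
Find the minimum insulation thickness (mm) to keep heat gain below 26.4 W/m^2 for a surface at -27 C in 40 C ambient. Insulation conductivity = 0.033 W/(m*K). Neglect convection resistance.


dT = 40 - (-27) = 67 K
thickness = k * dT / q_max * 1000
thickness = 0.033 * 67 / 26.4 * 1000
thickness = 83.8 mm

83.8


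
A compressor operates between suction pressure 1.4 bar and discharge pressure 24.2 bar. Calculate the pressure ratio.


PR = P_high / P_low
PR = 24.2 / 1.4
PR = 17.286

17.286


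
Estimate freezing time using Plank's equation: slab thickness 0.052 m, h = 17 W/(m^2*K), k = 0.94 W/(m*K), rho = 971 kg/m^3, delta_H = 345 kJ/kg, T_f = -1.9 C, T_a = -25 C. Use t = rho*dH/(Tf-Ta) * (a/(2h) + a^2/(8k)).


dT = -1.9 - (-25) = 23.1 K
term1 = a/(2h) = 0.052/(2*17) = 0.001529411765
term2 = a^2/(8k) = 0.052^2/(8*0.94) = 0.0003595744681
t = rho*dH*1000/dT * (term1 + term2)
t = 971*345*1000/23.1 * (0.001529411765 + 0.0003595744681)
t = 27394 s

27394


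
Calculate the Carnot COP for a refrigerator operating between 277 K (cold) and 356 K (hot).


dT = 356 - 277 = 79 K
COP_carnot = T_cold / dT = 277 / 79
COP_carnot = 3.506

3.506


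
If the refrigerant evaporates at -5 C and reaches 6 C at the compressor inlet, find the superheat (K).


Superheat = T_suction - T_evap
Superheat = 6 - (-5)
Superheat = 11 K

11


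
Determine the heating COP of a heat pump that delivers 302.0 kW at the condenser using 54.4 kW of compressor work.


COP_hp = Q_cond / W
COP_hp = 302.0 / 54.4
COP_hp = 5.551

5.551


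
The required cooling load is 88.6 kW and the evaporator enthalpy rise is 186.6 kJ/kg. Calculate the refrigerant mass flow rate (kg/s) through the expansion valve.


m_dot = Q / dh
m_dot = 88.6 / 186.6
m_dot = 0.4748 kg/s

0.4748


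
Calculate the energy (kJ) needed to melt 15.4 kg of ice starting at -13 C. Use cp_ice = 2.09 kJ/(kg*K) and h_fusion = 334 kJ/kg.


Sensible heat = cp * dT = 2.09 * 13 = 27.17 kJ/kg
Total per kg = 27.17 + 334 = 361.17 kJ/kg
Q = m * total = 15.4 * 361.17
Q = 5562.0 kJ

5562.0


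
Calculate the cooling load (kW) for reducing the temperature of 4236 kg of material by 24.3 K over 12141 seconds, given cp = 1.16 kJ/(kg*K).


Q = m * cp * dT / t
Q = 4236 * 1.16 * 24.3 / 12141
Q = 9.835 kW

9.835


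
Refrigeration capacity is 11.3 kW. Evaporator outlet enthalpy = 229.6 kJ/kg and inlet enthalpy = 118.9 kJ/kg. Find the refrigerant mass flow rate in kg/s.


dh = 229.6 - 118.9 = 110.7 kJ/kg
m_dot = Q / dh = 11.3 / 110.7 = 0.1021 kg/s

0.1021


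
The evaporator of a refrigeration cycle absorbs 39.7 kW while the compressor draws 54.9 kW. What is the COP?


COP = Q_evap / W
COP = 39.7 / 54.9
COP = 0.723

0.723


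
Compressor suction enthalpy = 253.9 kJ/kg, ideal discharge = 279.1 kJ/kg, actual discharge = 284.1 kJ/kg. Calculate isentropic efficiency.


dh_ideal = 279.1 - 253.9 = 25.2 kJ/kg
dh_actual = 284.1 - 253.9 = 30.2 kJ/kg
eta_s = dh_ideal / dh_actual = 25.2 / 30.2
eta_s = 0.8344

0.8344


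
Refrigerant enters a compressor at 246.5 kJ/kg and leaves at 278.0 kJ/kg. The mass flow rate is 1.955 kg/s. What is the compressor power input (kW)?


dh = 278.0 - 246.5 = 31.5 kJ/kg
W = m_dot * dh = 1.955 * 31.5 = 61.58 kW

61.58


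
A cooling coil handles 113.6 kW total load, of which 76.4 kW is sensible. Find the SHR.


SHR = Q_sensible / Q_total
SHR = 76.4 / 113.6
SHR = 0.673

0.673


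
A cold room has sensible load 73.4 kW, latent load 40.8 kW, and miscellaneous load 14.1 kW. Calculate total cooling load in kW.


Q_total = Q_s + Q_l + Q_misc
Q_total = 73.4 + 40.8 + 14.1
Q_total = 128.3 kW

128.3


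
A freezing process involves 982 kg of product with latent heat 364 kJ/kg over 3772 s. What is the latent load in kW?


Q_lat = m * h_fg / t
Q_lat = 982 * 364 / 3772
Q_lat = 94.76 kW

94.76


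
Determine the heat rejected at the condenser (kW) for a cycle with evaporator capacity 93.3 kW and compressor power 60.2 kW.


Q_cond = Q_evap + W
Q_cond = 93.3 + 60.2
Q_cond = 153.5 kW

153.5


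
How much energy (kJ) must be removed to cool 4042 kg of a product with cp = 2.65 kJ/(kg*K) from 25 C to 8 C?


dT = 25 - (8) = 17 K
Q = m * cp * dT = 4042 * 2.65 * 17
Q = 182092 kJ

182092


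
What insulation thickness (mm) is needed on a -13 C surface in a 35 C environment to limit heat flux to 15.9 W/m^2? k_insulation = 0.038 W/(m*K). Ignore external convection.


dT = 35 - (-13) = 48 K
thickness = k * dT / q_max * 1000
thickness = 0.038 * 48 / 15.9 * 1000
thickness = 114.7 mm

114.7


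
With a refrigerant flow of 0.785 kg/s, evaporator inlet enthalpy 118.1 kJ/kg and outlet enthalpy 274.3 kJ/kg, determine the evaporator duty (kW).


dh = 274.3 - 118.1 = 156.2 kJ/kg
Q_evap = m_dot * dh = 0.785 * 156.2
Q_evap = 122.62 kW

122.62


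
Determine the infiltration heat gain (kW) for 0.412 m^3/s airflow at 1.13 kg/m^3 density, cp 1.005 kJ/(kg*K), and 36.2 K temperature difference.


Q = V_dot * rho * cp * dT
Q = 0.412 * 1.13 * 1.005 * 36.2
Q = 16.938 kW

16.938


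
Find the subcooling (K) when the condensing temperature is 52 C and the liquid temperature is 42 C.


Subcooling = T_cond - T_liquid
Subcooling = 52 - 42
Subcooling = 10 K

10


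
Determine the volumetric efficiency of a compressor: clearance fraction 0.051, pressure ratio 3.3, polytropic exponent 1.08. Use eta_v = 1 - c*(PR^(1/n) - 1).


PR^(1/n) = 3.3^(1/1.08) = 3.02068542
eta_v = 1 - 0.051 * (3.02068542 - 1)
eta_v = 0.8969

0.8969


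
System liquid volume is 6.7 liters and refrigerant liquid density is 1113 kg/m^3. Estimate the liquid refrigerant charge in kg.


Charge = V * rho / 1000
Charge = 6.7 * 1113 / 1000
Charge = 7.46 kg

7.46


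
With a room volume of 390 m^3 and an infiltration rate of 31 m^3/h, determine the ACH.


ACH = flow / volume
ACH = 31 / 390
ACH = 0.079

0.079


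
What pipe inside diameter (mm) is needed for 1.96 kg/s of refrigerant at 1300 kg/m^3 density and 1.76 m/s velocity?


A = m_dot / (rho * v) = 1.96 / (1300 * 1.76) = 0.0008566433566 m^2
d = sqrt(4*A/pi) * 1000
d = 33.0 mm

33.0


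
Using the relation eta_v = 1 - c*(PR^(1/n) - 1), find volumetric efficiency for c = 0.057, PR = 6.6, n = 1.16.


PR^(1/n) = 6.6^(1/1.16) = 5.08748794
eta_v = 1 - 0.057 * (5.08748794 - 1)
eta_v = 0.767

0.767


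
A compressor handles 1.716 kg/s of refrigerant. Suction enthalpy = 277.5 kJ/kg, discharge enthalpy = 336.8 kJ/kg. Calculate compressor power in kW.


dh = 336.8 - 277.5 = 59.3 kJ/kg
W = m_dot * dh = 1.716 * 59.3 = 101.76 kW

101.76


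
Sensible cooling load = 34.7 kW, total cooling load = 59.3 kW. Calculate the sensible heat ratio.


SHR = Q_sensible / Q_total
SHR = 34.7 / 59.3
SHR = 0.585

0.585


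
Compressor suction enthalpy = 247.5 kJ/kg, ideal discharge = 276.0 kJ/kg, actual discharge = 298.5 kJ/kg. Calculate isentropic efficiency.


dh_ideal = 276.0 - 247.5 = 28.5 kJ/kg
dh_actual = 298.5 - 247.5 = 51.0 kJ/kg
eta_s = dh_ideal / dh_actual = 28.5 / 51.0
eta_s = 0.5588

0.5588


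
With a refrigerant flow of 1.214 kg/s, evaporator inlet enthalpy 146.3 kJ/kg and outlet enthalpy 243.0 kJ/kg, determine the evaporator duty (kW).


dh = 243.0 - 146.3 = 96.7 kJ/kg
Q_evap = m_dot * dh = 1.214 * 96.7
Q_evap = 117.39 kW

117.39


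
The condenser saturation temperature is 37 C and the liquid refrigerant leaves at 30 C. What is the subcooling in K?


Subcooling = T_cond - T_liquid
Subcooling = 37 - 30
Subcooling = 7 K

7


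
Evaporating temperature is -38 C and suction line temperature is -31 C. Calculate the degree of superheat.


Superheat = T_suction - T_evap
Superheat = -31 - (-38)
Superheat = 7 K

7


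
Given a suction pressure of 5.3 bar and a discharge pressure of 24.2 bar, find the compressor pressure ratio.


PR = P_high / P_low
PR = 24.2 / 5.3
PR = 4.566

4.566


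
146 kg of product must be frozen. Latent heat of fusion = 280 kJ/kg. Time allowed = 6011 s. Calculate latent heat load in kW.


Q_lat = m * h_fg / t
Q_lat = 146 * 280 / 6011
Q_lat = 6.8 kW

6.8


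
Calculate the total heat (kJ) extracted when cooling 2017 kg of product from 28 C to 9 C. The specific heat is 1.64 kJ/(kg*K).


dT = 28 - (9) = 19 K
Q = m * cp * dT = 2017 * 1.64 * 19
Q = 62850 kJ

62850


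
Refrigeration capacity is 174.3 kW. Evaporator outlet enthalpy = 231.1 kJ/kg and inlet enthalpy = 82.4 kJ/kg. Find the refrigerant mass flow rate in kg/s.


dh = 231.1 - 82.4 = 148.7 kJ/kg
m_dot = Q / dh = 174.3 / 148.7 = 1.1722 kg/s

1.1722


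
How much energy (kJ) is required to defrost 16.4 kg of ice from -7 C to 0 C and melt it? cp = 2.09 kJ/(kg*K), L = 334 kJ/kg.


Sensible heat = cp * dT = 2.09 * 7 = 14.63 kJ/kg
Total per kg = 14.63 + 334 = 348.63 kJ/kg
Q = m * total = 16.4 * 348.63
Q = 5717.5 kJ

5717.5


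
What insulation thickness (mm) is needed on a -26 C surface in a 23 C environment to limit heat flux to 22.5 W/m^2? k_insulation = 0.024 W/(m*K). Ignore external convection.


dT = 23 - (-26) = 49 K
thickness = k * dT / q_max * 1000
thickness = 0.024 * 49 / 22.5 * 1000
thickness = 52.3 mm

52.3


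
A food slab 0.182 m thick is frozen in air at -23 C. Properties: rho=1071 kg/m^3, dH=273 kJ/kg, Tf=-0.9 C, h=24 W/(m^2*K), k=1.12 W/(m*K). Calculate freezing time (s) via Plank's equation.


dT = -0.9 - (-23) = 22.1 K
term1 = a/(2h) = 0.182/(2*24) = 0.003791666667
term2 = a^2/(8k) = 0.182^2/(8*1.12) = 0.003696875
t = rho*dH*1000/dT * (term1 + term2)
t = 1071*273*1000/22.1 * (0.003791666667 + 0.003696875)
t = 99073 s

99073


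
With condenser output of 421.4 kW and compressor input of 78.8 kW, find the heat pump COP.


COP_hp = Q_cond / W
COP_hp = 421.4 / 78.8
COP_hp = 5.348

5.348


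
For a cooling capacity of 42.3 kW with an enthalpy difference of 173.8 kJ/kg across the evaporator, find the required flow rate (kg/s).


m_dot = Q / dh
m_dot = 42.3 / 173.8
m_dot = 0.2434 kg/s

0.2434


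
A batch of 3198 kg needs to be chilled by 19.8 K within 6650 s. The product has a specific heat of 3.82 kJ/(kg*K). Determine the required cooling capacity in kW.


Q = m * cp * dT / t
Q = 3198 * 3.82 * 19.8 / 6650
Q = 36.374 kW

36.374


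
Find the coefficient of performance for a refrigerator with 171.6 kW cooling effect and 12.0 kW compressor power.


COP = Q_evap / W
COP = 171.6 / 12.0
COP = 14.3

14.3


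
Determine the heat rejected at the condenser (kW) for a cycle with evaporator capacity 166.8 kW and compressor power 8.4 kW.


Q_cond = Q_evap + W
Q_cond = 166.8 + 8.4
Q_cond = 175.2 kW

175.2


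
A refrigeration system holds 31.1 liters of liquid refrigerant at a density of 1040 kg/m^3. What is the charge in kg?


Charge = V * rho / 1000
Charge = 31.1 * 1040 / 1000
Charge = 32.34 kg

32.34


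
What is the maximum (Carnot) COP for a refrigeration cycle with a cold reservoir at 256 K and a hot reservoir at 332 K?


dT = 332 - 256 = 76 K
COP_carnot = T_cold / dT = 256 / 76
COP_carnot = 3.368

3.368


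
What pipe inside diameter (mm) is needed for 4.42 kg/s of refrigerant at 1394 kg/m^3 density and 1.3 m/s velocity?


A = m_dot / (rho * v) = 4.42 / (1394 * 1.3) = 0.00243902439 m^2
d = sqrt(4*A/pi) * 1000
d = 55.7 mm

55.7


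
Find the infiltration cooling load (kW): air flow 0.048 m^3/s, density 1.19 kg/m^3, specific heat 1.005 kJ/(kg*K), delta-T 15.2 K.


Q = V_dot * rho * cp * dT
Q = 0.048 * 1.19 * 1.005 * 15.2
Q = 0.873 kW

0.873


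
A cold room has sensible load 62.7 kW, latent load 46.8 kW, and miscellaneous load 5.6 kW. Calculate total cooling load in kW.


Q_total = Q_s + Q_l + Q_misc
Q_total = 62.7 + 46.8 + 5.6
Q_total = 115.1 kW

115.1


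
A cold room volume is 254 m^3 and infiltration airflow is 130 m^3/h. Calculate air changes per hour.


ACH = flow / volume
ACH = 130 / 254
ACH = 0.512

0.512


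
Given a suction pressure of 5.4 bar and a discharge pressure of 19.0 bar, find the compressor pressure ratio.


PR = P_high / P_low
PR = 19.0 / 5.4
PR = 3.519

3.519


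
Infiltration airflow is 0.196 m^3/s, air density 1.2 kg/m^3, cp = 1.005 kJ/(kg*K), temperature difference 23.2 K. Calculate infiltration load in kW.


Q = V_dot * rho * cp * dT
Q = 0.196 * 1.2 * 1.005 * 23.2
Q = 5.484 kW

5.484


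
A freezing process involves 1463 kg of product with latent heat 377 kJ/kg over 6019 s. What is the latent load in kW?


Q_lat = m * h_fg / t
Q_lat = 1463 * 377 / 6019
Q_lat = 91.63 kW

91.63


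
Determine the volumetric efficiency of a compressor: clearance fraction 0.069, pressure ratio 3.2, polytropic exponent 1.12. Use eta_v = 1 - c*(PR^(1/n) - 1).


PR^(1/n) = 3.2^(1/1.12) = 2.82505408
eta_v = 1 - 0.069 * (2.82505408 - 1)
eta_v = 0.8741

0.8741


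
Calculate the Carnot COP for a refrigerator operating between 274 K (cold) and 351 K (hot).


dT = 351 - 274 = 77 K
COP_carnot = T_cold / dT = 274 / 77
COP_carnot = 3.558

3.558


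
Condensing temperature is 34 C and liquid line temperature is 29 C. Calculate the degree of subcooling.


Subcooling = T_cond - T_liquid
Subcooling = 34 - 29
Subcooling = 5 K

5


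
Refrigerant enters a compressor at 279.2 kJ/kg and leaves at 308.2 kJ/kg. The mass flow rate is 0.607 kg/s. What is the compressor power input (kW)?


dh = 308.2 - 279.2 = 29.0 kJ/kg
W = m_dot * dh = 0.607 * 29.0 = 17.6 kW

17.6


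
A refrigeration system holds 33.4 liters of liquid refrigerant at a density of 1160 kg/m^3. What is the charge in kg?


Charge = V * rho / 1000
Charge = 33.4 * 1160 / 1000
Charge = 38.74 kg

38.74


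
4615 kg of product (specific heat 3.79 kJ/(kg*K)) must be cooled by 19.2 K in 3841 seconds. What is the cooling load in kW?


Q = m * cp * dT / t
Q = 4615 * 3.79 * 19.2 / 3841
Q = 87.431 kW

87.431


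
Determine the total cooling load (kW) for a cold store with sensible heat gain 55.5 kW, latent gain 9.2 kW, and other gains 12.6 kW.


Q_total = Q_s + Q_l + Q_misc
Q_total = 55.5 + 9.2 + 12.6
Q_total = 77.3 kW

77.3


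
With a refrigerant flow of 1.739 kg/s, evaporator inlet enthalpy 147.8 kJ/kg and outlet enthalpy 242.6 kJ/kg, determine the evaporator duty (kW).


dh = 242.6 - 147.8 = 94.8 kJ/kg
Q_evap = m_dot * dh = 1.739 * 94.8
Q_evap = 164.86 kW

164.86


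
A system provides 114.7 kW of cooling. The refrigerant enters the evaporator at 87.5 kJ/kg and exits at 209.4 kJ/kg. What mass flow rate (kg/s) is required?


dh = 209.4 - 87.5 = 121.9 kJ/kg
m_dot = Q / dh = 114.7 / 121.9 = 0.9409 kg/s

0.9409


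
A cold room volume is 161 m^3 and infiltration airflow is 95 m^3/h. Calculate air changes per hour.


ACH = flow / volume
ACH = 95 / 161
ACH = 0.59

0.59


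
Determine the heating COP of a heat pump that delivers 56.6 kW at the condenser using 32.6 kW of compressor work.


COP_hp = Q_cond / W
COP_hp = 56.6 / 32.6
COP_hp = 1.736

1.736


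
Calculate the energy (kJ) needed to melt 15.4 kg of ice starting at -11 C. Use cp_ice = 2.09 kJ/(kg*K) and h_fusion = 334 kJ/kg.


Sensible heat = cp * dT = 2.09 * 11 = 22.99 kJ/kg
Total per kg = 22.99 + 334 = 356.99 kJ/kg
Q = m * total = 15.4 * 356.99
Q = 5497.6 kJ

5497.6


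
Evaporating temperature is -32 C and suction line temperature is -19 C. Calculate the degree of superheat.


Superheat = T_suction - T_evap
Superheat = -19 - (-32)
Superheat = 13 K

13


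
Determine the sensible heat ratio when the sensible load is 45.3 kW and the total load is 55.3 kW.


SHR = Q_sensible / Q_total
SHR = 45.3 / 55.3
SHR = 0.819

0.819


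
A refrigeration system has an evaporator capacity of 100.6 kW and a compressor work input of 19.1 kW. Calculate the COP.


COP = Q_evap / W
COP = 100.6 / 19.1
COP = 5.267

5.267


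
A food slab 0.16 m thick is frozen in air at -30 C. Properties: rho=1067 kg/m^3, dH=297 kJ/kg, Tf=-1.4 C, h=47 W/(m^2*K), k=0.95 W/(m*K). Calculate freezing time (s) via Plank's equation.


dT = -1.4 - (-30) = 28.6 K
term1 = a/(2h) = 0.16/(2*47) = 0.00170212766
term2 = a^2/(8k) = 0.16^2/(8*0.95) = 0.003368421053
t = rho*dH*1000/dT * (term1 + term2)
t = 1067*297*1000/28.6 * (0.00170212766 + 0.003368421053)
t = 56184 s

56184


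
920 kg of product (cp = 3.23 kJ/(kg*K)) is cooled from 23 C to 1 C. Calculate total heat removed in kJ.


dT = 23 - (1) = 22 K
Q = m * cp * dT = 920 * 3.23 * 22
Q = 65375 kJ

65375


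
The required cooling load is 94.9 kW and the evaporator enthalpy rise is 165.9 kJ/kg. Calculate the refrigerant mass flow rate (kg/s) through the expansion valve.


m_dot = Q / dh
m_dot = 94.9 / 165.9
m_dot = 0.572 kg/s

0.572


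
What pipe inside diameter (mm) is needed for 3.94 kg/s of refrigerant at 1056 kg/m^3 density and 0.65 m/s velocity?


A = m_dot / (rho * v) = 3.94 / (1056 * 0.65) = 0.00574009324 m^2
d = sqrt(4*A/pi) * 1000
d = 85.5 mm

85.5


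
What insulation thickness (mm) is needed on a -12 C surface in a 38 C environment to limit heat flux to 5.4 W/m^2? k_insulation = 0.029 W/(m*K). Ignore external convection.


dT = 38 - (-12) = 50 K
thickness = k * dT / q_max * 1000
thickness = 0.029 * 50 / 5.4 * 1000
thickness = 268.5 mm

268.5


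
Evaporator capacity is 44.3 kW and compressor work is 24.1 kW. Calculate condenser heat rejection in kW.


Q_cond = Q_evap + W
Q_cond = 44.3 + 24.1
Q_cond = 68.4 kW

68.4


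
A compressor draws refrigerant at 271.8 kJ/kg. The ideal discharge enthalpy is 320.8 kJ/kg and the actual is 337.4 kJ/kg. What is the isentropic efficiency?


dh_ideal = 320.8 - 271.8 = 49.0 kJ/kg
dh_actual = 337.4 - 271.8 = 65.6 kJ/kg
eta_s = dh_ideal / dh_actual = 49.0 / 65.6
eta_s = 0.747

0.747


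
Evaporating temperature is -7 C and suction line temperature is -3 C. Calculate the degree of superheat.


Superheat = T_suction - T_evap
Superheat = -3 - (-7)
Superheat = 4 K

4


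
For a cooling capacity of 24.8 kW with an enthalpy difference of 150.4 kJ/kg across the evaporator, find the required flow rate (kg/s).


m_dot = Q / dh
m_dot = 24.8 / 150.4
m_dot = 0.1649 kg/s

0.1649


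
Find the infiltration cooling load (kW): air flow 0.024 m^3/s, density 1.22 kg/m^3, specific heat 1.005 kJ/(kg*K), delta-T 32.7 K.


Q = V_dot * rho * cp * dT
Q = 0.024 * 1.22 * 1.005 * 32.7
Q = 0.962 kW

0.962


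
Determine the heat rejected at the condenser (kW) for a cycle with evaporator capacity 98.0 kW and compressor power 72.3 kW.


Q_cond = Q_evap + W
Q_cond = 98.0 + 72.3
Q_cond = 170.3 kW

170.3


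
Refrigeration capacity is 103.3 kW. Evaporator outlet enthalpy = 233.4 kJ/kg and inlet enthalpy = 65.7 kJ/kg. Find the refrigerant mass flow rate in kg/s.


dh = 233.4 - 65.7 = 167.7 kJ/kg
m_dot = Q / dh = 103.3 / 167.7 = 0.616 kg/s

0.616


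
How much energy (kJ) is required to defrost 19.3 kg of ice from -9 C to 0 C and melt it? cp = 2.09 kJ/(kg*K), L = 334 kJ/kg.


Sensible heat = cp * dT = 2.09 * 9 = 18.81 kJ/kg
Total per kg = 18.81 + 334 = 352.81 kJ/kg
Q = m * total = 19.3 * 352.81
Q = 6809.2 kJ

6809.2


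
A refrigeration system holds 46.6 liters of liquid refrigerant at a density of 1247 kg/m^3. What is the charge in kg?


Charge = V * rho / 1000
Charge = 46.6 * 1247 / 1000
Charge = 58.11 kg

58.11


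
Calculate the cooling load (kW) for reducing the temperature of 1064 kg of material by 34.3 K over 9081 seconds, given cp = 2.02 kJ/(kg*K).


Q = m * cp * dT / t
Q = 1064 * 2.02 * 34.3 / 9081
Q = 8.118 kW

8.118


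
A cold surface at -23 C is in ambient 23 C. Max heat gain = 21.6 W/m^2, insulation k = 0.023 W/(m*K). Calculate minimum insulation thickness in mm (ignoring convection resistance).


dT = 23 - (-23) = 46 K
thickness = k * dT / q_max * 1000
thickness = 0.023 * 46 / 21.6 * 1000
thickness = 49.0 mm

49.0


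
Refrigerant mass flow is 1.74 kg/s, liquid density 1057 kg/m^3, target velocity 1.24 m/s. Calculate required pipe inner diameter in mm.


A = m_dot / (rho * v) = 1.74 / (1057 * 1.24) = 0.001327555162 m^2
d = sqrt(4*A/pi) * 1000
d = 41.1 mm

41.1


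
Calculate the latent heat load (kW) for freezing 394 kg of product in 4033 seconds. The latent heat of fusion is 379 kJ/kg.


Q_lat = m * h_fg / t
Q_lat = 394 * 379 / 4033
Q_lat = 37.03 kW

37.03


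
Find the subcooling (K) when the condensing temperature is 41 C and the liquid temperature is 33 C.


Subcooling = T_cond - T_liquid
Subcooling = 41 - 33
Subcooling = 8 K

8


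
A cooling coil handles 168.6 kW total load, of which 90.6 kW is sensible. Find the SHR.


SHR = Q_sensible / Q_total
SHR = 90.6 / 168.6
SHR = 0.537

0.537


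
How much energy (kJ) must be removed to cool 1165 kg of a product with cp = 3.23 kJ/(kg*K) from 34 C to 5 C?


dT = 34 - (5) = 29 K
Q = m * cp * dT = 1165 * 3.23 * 29
Q = 109126 kJ

109126


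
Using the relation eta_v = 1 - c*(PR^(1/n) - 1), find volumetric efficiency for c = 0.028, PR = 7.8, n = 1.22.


PR^(1/n) = 7.8^(1/1.22) = 5.38548827
eta_v = 1 - 0.028 * (5.38548827 - 1)
eta_v = 0.8772

0.8772


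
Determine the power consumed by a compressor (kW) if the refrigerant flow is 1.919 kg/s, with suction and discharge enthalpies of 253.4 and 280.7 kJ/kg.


dh = 280.7 - 253.4 = 27.3 kJ/kg
W = m_dot * dh = 1.919 * 27.3 = 52.39 kW

52.39


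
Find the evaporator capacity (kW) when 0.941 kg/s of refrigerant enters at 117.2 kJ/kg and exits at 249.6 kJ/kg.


dh = 249.6 - 117.2 = 132.4 kJ/kg
Q_evap = m_dot * dh = 0.941 * 132.4
Q_evap = 124.59 kW

124.59


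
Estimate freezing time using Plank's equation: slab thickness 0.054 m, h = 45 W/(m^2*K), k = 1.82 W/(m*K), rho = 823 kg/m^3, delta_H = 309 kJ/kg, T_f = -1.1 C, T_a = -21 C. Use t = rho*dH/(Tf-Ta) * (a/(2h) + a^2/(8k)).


dT = -1.1 - (-21) = 19.9 K
term1 = a/(2h) = 0.054/(2*45) = 0.0006
term2 = a^2/(8k) = 0.054^2/(8*1.82) = 0.0002002747253
t = rho*dH*1000/dT * (term1 + term2)
t = 823*309*1000/19.9 * (0.0006 + 0.0002002747253)
t = 10227 s

10227


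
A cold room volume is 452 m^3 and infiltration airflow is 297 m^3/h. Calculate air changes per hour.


ACH = flow / volume
ACH = 297 / 452
ACH = 0.657

0.657


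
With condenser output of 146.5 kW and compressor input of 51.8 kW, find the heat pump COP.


COP_hp = Q_cond / W
COP_hp = 146.5 / 51.8
COP_hp = 2.828

2.828


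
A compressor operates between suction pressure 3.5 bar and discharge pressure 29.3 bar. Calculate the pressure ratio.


PR = P_high / P_low
PR = 29.3 / 3.5
PR = 8.371

8.371


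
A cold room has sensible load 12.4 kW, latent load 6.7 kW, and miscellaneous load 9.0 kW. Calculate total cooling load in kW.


Q_total = Q_s + Q_l + Q_misc
Q_total = 12.4 + 6.7 + 9.0
Q_total = 28.1 kW

28.1


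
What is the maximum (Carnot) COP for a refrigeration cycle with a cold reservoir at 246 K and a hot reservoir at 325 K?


dT = 325 - 246 = 79 K
COP_carnot = T_cold / dT = 246 / 79
COP_carnot = 3.114

3.114


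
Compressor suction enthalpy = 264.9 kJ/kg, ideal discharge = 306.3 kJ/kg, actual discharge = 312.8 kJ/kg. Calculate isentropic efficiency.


dh_ideal = 306.3 - 264.9 = 41.4 kJ/kg
dh_actual = 312.8 - 264.9 = 47.9 kJ/kg
eta_s = dh_ideal / dh_actual = 41.4 / 47.9
eta_s = 0.8643

0.8643


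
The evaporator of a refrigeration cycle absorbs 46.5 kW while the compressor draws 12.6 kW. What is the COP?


COP = Q_evap / W
COP = 46.5 / 12.6
COP = 3.69

3.69


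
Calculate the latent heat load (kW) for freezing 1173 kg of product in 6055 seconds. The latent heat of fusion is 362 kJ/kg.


Q_lat = m * h_fg / t
Q_lat = 1173 * 362 / 6055
Q_lat = 70.13 kW

70.13


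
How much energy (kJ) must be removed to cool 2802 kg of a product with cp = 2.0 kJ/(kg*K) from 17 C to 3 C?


dT = 17 - (3) = 14 K
Q = m * cp * dT = 2802 * 2.0 * 14
Q = 78456 kJ

78456


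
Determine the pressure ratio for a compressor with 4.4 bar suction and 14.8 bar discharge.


PR = P_high / P_low
PR = 14.8 / 4.4
PR = 3.364

3.364


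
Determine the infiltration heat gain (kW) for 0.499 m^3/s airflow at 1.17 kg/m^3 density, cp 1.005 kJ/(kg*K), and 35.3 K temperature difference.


Q = V_dot * rho * cp * dT
Q = 0.499 * 1.17 * 1.005 * 35.3
Q = 20.712 kW

20.712


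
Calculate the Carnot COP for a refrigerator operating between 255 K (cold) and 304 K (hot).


dT = 304 - 255 = 49 K
COP_carnot = T_cold / dT = 255 / 49
COP_carnot = 5.204

5.204


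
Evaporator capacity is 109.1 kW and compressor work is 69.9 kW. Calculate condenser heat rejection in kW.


Q_cond = Q_evap + W
Q_cond = 109.1 + 69.9
Q_cond = 179.0 kW

179.0


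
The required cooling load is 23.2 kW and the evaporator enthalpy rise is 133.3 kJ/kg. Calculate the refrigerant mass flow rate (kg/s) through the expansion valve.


m_dot = Q / dh
m_dot = 23.2 / 133.3
m_dot = 0.174 kg/s

0.174


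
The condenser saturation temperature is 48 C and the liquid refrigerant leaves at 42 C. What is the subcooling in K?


Subcooling = T_cond - T_liquid
Subcooling = 48 - 42
Subcooling = 6 K

6


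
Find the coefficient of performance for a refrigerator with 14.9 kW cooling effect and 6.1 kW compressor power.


COP = Q_evap / W
COP = 14.9 / 6.1
COP = 2.443

2.443


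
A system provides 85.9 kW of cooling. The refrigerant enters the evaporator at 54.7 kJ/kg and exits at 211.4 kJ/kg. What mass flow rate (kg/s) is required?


dh = 211.4 - 54.7 = 156.7 kJ/kg
m_dot = Q / dh = 85.9 / 156.7 = 0.5482 kg/s

0.5482


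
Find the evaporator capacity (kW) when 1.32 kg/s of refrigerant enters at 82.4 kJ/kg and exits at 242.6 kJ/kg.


dh = 242.6 - 82.4 = 160.2 kJ/kg
Q_evap = m_dot * dh = 1.32 * 160.2
Q_evap = 211.46 kW

211.46


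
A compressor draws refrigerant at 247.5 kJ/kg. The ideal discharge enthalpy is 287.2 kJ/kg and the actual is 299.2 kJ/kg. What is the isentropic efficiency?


dh_ideal = 287.2 - 247.5 = 39.7 kJ/kg
dh_actual = 299.2 - 247.5 = 51.7 kJ/kg
eta_s = dh_ideal / dh_actual = 39.7 / 51.7
eta_s = 0.7679

0.7679


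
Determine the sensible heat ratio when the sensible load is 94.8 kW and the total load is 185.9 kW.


SHR = Q_sensible / Q_total
SHR = 94.8 / 185.9
SHR = 0.51

0.51


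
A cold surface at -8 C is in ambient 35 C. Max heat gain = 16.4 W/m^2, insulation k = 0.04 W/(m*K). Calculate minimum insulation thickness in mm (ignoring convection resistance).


dT = 35 - (-8) = 43 K
thickness = k * dT / q_max * 1000
thickness = 0.04 * 43 / 16.4 * 1000
thickness = 104.9 mm

104.9


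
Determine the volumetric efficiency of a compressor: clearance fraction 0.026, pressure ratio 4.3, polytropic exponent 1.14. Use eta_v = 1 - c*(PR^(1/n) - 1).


PR^(1/n) = 4.3^(1/1.14) = 3.59479463
eta_v = 1 - 0.026 * (3.59479463 - 1)
eta_v = 0.9325

0.9325


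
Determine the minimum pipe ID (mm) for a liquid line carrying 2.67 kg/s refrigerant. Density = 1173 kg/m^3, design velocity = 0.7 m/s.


A = m_dot / (rho * v) = 2.67 / (1173 * 0.7) = 0.003251735477 m^2
d = sqrt(4*A/pi) * 1000
d = 64.3 mm

64.3


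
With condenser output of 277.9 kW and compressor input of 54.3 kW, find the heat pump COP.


COP_hp = Q_cond / W
COP_hp = 277.9 / 54.3
COP_hp = 5.118

5.118


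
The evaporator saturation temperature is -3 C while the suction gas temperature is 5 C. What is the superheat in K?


Superheat = T_suction - T_evap
Superheat = 5 - (-3)
Superheat = 8 K

8


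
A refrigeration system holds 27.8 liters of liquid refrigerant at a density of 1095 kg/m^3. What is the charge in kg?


Charge = V * rho / 1000
Charge = 27.8 * 1095 / 1000
Charge = 30.44 kg

30.44


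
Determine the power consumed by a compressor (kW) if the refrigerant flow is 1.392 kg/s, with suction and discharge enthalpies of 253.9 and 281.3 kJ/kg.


dh = 281.3 - 253.9 = 27.4 kJ/kg
W = m_dot * dh = 1.392 * 27.4 = 38.14 kW

38.14


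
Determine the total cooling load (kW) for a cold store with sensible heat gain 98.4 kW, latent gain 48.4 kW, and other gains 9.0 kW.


Q_total = Q_s + Q_l + Q_misc
Q_total = 98.4 + 48.4 + 9.0
Q_total = 155.8 kW

155.8


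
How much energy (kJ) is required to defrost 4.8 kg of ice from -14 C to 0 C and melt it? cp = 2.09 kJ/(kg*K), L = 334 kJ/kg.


Sensible heat = cp * dT = 2.09 * 14 = 29.26 kJ/kg
Total per kg = 29.26 + 334 = 363.26 kJ/kg
Q = m * total = 4.8 * 363.26
Q = 1743.6 kJ

1743.6


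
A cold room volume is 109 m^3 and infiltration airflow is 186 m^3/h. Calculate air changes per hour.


ACH = flow / volume
ACH = 186 / 109
ACH = 1.706

1.706


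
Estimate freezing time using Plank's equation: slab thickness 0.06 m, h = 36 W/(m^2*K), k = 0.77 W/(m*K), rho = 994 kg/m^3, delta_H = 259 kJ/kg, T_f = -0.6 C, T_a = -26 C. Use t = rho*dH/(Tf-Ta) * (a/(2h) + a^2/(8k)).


dT = -0.6 - (-26) = 25.4 K
term1 = a/(2h) = 0.06/(2*36) = 0.0008333333333
term2 = a^2/(8k) = 0.06^2/(8*0.77) = 0.0005844155844
t = rho*dH*1000/dT * (term1 + term2)
t = 994*259*1000/25.4 * (0.0008333333333 + 0.0005844155844)
t = 14370 s

14370


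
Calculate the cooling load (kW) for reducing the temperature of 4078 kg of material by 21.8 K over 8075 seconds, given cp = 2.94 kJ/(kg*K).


Q = m * cp * dT / t
Q = 4078 * 2.94 * 21.8 / 8075
Q = 32.367 kW

32.367


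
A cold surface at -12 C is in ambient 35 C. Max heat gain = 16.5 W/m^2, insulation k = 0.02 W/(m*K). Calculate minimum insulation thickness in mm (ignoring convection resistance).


dT = 35 - (-12) = 47 K
thickness = k * dT / q_max * 1000
thickness = 0.02 * 47 / 16.5 * 1000
thickness = 57.0 mm

57.0


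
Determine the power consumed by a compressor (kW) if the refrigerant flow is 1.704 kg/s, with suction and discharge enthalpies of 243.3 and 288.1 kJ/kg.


dh = 288.1 - 243.3 = 44.8 kJ/kg
W = m_dot * dh = 1.704 * 44.8 = 76.34 kW

76.34


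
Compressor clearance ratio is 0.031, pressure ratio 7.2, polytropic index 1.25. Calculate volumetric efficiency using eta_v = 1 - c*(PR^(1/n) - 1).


PR^(1/n) = 7.2^(1/1.25) = 4.85138786
eta_v = 1 - 0.031 * (4.85138786 - 1)
eta_v = 0.8806

0.8806


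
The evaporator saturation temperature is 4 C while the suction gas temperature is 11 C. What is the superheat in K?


Superheat = T_suction - T_evap
Superheat = 11 - (4)
Superheat = 7 K

7


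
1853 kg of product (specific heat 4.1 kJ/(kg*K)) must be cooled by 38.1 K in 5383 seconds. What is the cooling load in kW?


Q = m * cp * dT / t
Q = 1853 * 4.1 * 38.1 / 5383
Q = 53.772 kW

53.772


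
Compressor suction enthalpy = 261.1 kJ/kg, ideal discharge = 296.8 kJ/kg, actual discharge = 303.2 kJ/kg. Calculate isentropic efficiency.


dh_ideal = 296.8 - 261.1 = 35.7 kJ/kg
dh_actual = 303.2 - 261.1 = 42.1 kJ/kg
eta_s = dh_ideal / dh_actual = 35.7 / 42.1
eta_s = 0.848

0.848


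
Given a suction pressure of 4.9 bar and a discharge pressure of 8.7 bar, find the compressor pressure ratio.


PR = P_high / P_low
PR = 8.7 / 4.9
PR = 1.776

1.776


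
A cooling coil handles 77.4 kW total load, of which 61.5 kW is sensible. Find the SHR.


SHR = Q_sensible / Q_total
SHR = 61.5 / 77.4
SHR = 0.795

0.795


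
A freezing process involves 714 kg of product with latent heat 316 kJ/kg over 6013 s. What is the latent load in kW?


Q_lat = m * h_fg / t
Q_lat = 714 * 316 / 6013
Q_lat = 37.52 kW

37.52


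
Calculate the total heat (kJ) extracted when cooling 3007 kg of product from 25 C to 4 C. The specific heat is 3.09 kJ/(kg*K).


dT = 25 - (4) = 21 K
Q = m * cp * dT = 3007 * 3.09 * 21
Q = 195124 kJ

195124


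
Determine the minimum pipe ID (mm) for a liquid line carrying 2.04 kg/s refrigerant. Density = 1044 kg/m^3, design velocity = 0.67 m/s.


A = m_dot / (rho * v) = 2.04 / (1044 * 0.67) = 0.002916452222 m^2
d = sqrt(4*A/pi) * 1000
d = 60.9 mm

60.9


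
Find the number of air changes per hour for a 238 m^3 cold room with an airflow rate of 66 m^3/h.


ACH = flow / volume
ACH = 66 / 238
ACH = 0.277

0.277


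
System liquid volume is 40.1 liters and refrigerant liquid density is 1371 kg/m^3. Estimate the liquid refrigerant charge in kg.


Charge = V * rho / 1000
Charge = 40.1 * 1371 / 1000
Charge = 54.98 kg

54.98


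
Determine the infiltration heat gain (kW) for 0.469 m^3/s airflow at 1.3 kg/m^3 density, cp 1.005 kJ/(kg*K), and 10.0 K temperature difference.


Q = V_dot * rho * cp * dT
Q = 0.469 * 1.3 * 1.005 * 10.0
Q = 6.127 kW

6.127


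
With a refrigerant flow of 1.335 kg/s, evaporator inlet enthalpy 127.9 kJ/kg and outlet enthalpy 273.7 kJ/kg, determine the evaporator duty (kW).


dh = 273.7 - 127.9 = 145.8 kJ/kg
Q_evap = m_dot * dh = 1.335 * 145.8
Q_evap = 194.64 kW

194.64


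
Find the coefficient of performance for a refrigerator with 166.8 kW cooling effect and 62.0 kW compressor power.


COP = Q_evap / W
COP = 166.8 / 62.0
COP = 2.69

2.69


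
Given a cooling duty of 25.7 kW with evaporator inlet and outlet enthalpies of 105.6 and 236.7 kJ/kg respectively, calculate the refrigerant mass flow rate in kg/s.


dh = 236.7 - 105.6 = 131.1 kJ/kg
m_dot = Q / dh = 25.7 / 131.1 = 0.196 kg/s

0.196


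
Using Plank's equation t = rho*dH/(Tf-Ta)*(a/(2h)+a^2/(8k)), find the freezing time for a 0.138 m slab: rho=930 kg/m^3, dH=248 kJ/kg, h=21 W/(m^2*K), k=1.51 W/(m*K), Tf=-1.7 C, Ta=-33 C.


dT = -1.7 - (-33) = 31.3 K
term1 = a/(2h) = 0.138/(2*21) = 0.003285714286
term2 = a^2/(8k) = 0.138^2/(8*1.51) = 0.001576490066
t = rho*dH*1000/dT * (term1 + term2)
t = 930*248*1000/31.3 * (0.003285714286 + 0.001576490066)
t = 35828 s

35828


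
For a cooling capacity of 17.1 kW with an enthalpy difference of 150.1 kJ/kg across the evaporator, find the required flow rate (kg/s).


m_dot = Q / dh
m_dot = 17.1 / 150.1
m_dot = 0.1139 kg/s

0.1139


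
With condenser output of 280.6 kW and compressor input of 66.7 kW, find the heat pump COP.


COP_hp = Q_cond / W
COP_hp = 280.6 / 66.7
COP_hp = 4.207

4.207


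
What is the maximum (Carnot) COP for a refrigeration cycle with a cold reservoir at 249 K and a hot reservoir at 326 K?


dT = 326 - 249 = 77 K
COP_carnot = T_cold / dT = 249 / 77
COP_carnot = 3.234

3.234


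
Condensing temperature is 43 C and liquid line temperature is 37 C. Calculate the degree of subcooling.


Subcooling = T_cond - T_liquid
Subcooling = 43 - 37
Subcooling = 6 K

6


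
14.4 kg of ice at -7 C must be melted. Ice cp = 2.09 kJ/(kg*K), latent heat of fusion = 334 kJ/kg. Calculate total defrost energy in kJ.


Sensible heat = cp * dT = 2.09 * 7 = 14.63 kJ/kg
Total per kg = 14.63 + 334 = 348.63 kJ/kg
Q = m * total = 14.4 * 348.63
Q = 5020.3 kJ

5020.3


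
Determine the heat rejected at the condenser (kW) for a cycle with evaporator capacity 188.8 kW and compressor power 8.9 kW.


Q_cond = Q_evap + W
Q_cond = 188.8 + 8.9
Q_cond = 197.7 kW

197.7


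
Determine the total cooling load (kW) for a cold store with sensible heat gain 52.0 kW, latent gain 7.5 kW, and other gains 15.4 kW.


Q_total = Q_s + Q_l + Q_misc
Q_total = 52.0 + 7.5 + 15.4
Q_total = 74.9 kW

74.9


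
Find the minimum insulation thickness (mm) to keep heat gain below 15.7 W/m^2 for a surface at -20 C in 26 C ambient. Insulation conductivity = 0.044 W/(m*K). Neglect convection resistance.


dT = 26 - (-20) = 46 K
thickness = k * dT / q_max * 1000
thickness = 0.044 * 46 / 15.7 * 1000
thickness = 128.9 mm

128.9


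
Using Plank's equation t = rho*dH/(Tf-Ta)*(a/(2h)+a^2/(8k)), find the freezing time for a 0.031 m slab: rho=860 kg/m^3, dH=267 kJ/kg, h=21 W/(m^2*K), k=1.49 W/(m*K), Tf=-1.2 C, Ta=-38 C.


dT = -1.2 - (-38) = 36.8 K
term1 = a/(2h) = 0.031/(2*21) = 0.0007380952381
term2 = a^2/(8k) = 0.031^2/(8*1.49) = 0.00008062080537
t = rho*dH*1000/dT * (term1 + term2)
t = 860*267*1000/36.8 * (0.0007380952381 + 0.00008062080537)
t = 5109 s

5109


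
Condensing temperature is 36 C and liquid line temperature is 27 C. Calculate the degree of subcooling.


Subcooling = T_cond - T_liquid
Subcooling = 36 - 27
Subcooling = 9 K

9


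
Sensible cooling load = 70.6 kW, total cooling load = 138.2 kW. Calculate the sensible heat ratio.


SHR = Q_sensible / Q_total
SHR = 70.6 / 138.2
SHR = 0.511

0.511


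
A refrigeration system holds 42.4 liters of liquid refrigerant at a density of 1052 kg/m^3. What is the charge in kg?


Charge = V * rho / 1000
Charge = 42.4 * 1052 / 1000
Charge = 44.6 kg

44.6


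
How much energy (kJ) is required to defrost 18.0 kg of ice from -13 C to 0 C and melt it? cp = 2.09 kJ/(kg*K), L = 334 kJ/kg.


Sensible heat = cp * dT = 2.09 * 13 = 27.17 kJ/kg
Total per kg = 27.17 + 334 = 361.17 kJ/kg
Q = m * total = 18.0 * 361.17
Q = 6501.1 kJ

6501.1


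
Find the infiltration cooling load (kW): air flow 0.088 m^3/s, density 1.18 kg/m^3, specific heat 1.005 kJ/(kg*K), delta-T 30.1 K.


Q = V_dot * rho * cp * dT
Q = 0.088 * 1.18 * 1.005 * 30.1
Q = 3.141 kW

3.141


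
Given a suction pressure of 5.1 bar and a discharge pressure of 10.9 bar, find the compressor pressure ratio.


PR = P_high / P_low
PR = 10.9 / 5.1
PR = 2.137

2.137


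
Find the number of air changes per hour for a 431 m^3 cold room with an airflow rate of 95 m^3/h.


ACH = flow / volume
ACH = 95 / 431
ACH = 0.22

0.22


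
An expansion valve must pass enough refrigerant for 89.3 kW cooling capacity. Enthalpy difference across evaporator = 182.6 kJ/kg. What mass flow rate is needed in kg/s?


m_dot = Q / dh
m_dot = 89.3 / 182.6
m_dot = 0.489 kg/s

0.489


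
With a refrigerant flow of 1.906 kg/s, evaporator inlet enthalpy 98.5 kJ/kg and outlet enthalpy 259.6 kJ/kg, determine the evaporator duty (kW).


dh = 259.6 - 98.5 = 161.1 kJ/kg
Q_evap = m_dot * dh = 1.906 * 161.1
Q_evap = 307.06 kW

307.06


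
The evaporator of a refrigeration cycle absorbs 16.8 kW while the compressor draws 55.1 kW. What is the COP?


COP = Q_evap / W
COP = 16.8 / 55.1
COP = 0.305

0.305


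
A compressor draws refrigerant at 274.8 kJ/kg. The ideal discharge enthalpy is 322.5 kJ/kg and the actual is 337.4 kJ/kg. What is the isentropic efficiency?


dh_ideal = 322.5 - 274.8 = 47.7 kJ/kg
dh_actual = 337.4 - 274.8 = 62.6 kJ/kg
eta_s = dh_ideal / dh_actual = 47.7 / 62.6
eta_s = 0.762

0.762


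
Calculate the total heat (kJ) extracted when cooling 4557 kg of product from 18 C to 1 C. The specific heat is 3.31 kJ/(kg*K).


dT = 18 - (1) = 17 K
Q = m * cp * dT = 4557 * 3.31 * 17
Q = 256422 kJ

256422
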